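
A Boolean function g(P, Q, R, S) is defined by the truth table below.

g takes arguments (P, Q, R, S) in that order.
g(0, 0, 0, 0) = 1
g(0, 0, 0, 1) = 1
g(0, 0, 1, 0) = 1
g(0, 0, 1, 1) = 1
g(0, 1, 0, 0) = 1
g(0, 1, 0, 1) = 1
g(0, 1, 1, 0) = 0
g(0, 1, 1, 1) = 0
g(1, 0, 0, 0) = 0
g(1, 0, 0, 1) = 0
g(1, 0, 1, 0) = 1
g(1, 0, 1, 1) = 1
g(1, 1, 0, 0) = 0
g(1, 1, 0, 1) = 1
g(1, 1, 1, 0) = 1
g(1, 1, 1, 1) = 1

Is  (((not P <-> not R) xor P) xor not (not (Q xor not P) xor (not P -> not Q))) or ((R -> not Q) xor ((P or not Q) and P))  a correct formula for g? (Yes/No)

Evaluate (((not P <-> not R) xor P) xor not (not (Q xor not P) xor (not P -> not Q))) or ((R -> not Q) xor ((P or not Q) and P)) on each row and compare to g:
  P=0, Q=0, R=0, S=0: formula gives 1, g = 1 ✓
  P=0, Q=0, R=0, S=1: formula gives 1, g = 1 ✓
  P=0, Q=0, R=1, S=0: formula gives 1, g = 1 ✓
  P=0, Q=0, R=1, S=1: formula gives 1, g = 1 ✓
  …
  P=1, Q=1, R=0, S=0: formula gives 1, but g = 0 ✗
A single disagreement suffices: at (1,1,0,0) they differ, so the formula does not compute g.

No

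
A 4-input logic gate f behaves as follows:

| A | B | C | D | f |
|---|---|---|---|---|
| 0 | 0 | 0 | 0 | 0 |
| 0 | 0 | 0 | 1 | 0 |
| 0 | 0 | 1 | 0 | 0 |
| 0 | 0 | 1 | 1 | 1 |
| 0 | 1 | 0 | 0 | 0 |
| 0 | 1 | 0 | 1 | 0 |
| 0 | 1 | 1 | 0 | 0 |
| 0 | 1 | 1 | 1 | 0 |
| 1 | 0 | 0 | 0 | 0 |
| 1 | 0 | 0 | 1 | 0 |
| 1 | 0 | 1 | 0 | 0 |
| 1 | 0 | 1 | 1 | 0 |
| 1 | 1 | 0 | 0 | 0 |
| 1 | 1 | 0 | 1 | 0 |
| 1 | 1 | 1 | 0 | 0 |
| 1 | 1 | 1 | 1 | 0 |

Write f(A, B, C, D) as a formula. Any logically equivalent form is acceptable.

Only row (0,0,1,1) gives 1. That row's minterm ¬A·¬B·C·D is f directly.

f(A, B, C, D) = ((NOT A AND NOT B) AND C) AND D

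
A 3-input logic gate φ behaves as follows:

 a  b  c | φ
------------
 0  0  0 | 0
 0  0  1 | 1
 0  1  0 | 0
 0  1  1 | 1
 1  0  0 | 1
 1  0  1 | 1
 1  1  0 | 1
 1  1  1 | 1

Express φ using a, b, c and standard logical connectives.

φ is 0 on only 2 rows — (0,0,0), (0,1,0). Writing each as a minterm (¬a·¬b·¬c, ¬a·b·¬c) and OR-ing them characterizes exactly where φ=0, so φ is the negation of that disjunction.

φ(a, b, c) = NOT (((NOT a AND NOT b) AND NOT c) OR ((NOT a AND b) AND NOT c))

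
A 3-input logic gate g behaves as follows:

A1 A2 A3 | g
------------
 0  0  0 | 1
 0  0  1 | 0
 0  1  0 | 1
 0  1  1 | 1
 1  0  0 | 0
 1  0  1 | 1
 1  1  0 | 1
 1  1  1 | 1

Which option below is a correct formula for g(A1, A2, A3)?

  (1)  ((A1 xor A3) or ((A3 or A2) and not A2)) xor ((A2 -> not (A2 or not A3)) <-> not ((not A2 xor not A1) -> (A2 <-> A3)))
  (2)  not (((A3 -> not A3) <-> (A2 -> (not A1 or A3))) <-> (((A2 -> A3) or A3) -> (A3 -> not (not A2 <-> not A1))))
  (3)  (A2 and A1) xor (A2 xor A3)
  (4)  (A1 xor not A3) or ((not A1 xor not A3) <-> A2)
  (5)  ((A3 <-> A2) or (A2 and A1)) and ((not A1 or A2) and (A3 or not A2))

4

(1) disagrees with g on (0,0,0) (formula → 0, table → 1); rule it out.
(2) disagrees with g on (0,0,0) (formula → 0, table → 1); rule it out.
(3) disagrees with g on (0,0,0) (formula → 0, table → 1); rule it out.
(5) disagrees with g on (0,1,0) (formula → 0, table → 1); rule it out.
Only (4) survives; checking it on all 8 rows confirms it matches g.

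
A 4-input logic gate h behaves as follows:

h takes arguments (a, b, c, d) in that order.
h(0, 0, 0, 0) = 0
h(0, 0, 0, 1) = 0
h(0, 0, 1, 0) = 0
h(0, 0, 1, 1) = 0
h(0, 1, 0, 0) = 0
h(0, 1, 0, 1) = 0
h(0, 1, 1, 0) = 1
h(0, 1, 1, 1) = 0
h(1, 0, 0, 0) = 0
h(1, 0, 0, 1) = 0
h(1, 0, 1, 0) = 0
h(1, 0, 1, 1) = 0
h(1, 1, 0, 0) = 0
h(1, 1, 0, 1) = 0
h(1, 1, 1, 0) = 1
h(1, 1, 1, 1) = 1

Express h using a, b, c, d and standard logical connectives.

The 1-rows are (0,1,1,0), (1,1,1,0), (1,1,1,1). Each contributes one minterm — ¬a·b·c·¬d; a·b·c·¬d; a·b·c·d — and their disjunction is a sum-of-products form of h.

h(a, b, c, d) = ((((a' · b) · c) · d') + (((a · b) · c) · d')) + (((a · b) · c) · d)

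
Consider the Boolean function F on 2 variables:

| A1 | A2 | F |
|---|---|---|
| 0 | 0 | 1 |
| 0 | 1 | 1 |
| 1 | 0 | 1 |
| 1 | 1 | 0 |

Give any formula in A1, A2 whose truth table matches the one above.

F(A1, A2) = ¬(A1 ∧ A2)

The output is 0 only when every input is 1 — NAND of all inputs.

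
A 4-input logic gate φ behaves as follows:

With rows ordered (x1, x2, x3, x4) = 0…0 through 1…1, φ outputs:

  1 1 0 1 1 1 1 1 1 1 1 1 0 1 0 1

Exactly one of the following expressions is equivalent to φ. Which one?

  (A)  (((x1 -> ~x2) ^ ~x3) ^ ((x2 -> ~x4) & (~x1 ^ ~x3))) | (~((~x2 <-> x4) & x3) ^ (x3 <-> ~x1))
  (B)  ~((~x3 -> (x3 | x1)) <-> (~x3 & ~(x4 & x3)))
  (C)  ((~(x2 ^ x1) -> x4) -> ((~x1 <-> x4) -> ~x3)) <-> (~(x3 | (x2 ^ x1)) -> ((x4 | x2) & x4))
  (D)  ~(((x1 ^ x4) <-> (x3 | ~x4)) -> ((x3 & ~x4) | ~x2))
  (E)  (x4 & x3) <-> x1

(B) disagrees with φ on (0,0,1,0) (formula → 1, table → 0); rule it out.
(C) disagrees with φ on (0,0,0,0) (formula → 0, table → 1); rule it out.
(D) disagrees with φ on (0,0,0,0) (formula → 0, table → 1); rule it out.
(E) disagrees with φ on (0,0,1,0) (formula → 1, table → 0); rule it out.
That leaves (A). Evaluating it on every row reproduces the table of φ exactly.

A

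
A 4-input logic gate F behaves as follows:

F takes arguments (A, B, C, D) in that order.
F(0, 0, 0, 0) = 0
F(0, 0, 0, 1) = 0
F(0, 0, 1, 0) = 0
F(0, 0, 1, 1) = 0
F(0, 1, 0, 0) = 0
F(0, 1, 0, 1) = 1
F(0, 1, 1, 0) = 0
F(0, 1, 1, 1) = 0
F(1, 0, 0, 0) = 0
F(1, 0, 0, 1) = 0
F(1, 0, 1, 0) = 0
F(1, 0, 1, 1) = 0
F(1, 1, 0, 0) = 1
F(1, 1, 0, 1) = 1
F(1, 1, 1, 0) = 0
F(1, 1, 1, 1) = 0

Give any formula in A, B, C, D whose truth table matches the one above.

F(A, B, C, D) = ((((NOT A AND B) AND NOT C) AND D) OR (((A AND B) AND NOT C) AND NOT D)) OR (((A AND B) AND NOT C) AND D)

F=1 on 3 inputs: (0,1,0,1), (1,1,0,0), (1,1,0,1). Reading each as a conjunction of literals (¬A·B·¬C·D, A·B·¬C·¬D, A·B·¬C·D) and taking the OR gives the canonical DNF.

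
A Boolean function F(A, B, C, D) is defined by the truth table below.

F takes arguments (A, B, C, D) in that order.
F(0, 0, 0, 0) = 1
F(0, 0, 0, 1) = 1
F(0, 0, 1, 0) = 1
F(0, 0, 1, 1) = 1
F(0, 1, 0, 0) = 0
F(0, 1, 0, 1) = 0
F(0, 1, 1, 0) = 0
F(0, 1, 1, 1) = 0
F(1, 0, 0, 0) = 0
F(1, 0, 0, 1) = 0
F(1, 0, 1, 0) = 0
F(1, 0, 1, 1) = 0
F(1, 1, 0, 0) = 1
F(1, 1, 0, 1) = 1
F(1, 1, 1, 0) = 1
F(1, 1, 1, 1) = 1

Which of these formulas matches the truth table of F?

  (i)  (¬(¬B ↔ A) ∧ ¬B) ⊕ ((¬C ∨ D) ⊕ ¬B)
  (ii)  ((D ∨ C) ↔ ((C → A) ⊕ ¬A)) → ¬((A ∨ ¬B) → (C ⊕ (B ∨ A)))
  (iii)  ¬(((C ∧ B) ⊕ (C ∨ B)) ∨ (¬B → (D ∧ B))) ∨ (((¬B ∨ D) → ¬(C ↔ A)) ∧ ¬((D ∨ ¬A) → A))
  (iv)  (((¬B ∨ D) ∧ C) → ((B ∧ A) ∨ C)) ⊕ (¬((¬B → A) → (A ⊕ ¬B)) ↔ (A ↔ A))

(i) fails at (0,0,1,0): the formula yields 0, F is 1.
(ii) fails at (0,0,1,0): the formula yields 0, F is 1.
(iii) fails at (0,1,0,0): the formula yields 1, F is 0.
(iv) is the remaining candidate, and it agrees with F on all 16 inputs.

iv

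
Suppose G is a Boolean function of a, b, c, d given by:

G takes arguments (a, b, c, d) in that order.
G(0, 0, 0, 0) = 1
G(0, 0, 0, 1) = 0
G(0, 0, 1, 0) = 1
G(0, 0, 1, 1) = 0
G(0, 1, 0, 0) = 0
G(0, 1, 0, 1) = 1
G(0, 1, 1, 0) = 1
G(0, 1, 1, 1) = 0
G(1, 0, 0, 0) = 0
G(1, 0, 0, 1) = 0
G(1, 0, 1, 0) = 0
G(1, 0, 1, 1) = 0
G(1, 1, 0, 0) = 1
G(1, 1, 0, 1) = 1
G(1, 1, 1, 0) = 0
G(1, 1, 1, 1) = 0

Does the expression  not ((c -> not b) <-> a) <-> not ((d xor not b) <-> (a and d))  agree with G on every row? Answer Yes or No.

Test each input against both G and the formula:
  a=0, b=0, c=0, d=0: formula gives 1, G = 1 ✓
  a=0, b=0, c=0, d=1: formula gives 0, G = 0 ✓
  a=0, b=0, c=1, d=0: formula gives 1, G = 1 ✓
  a=0, b=0, c=1, d=1: formula gives 0, G = 0 ✓
  … (the remaining 12 rows also agree.)
Every row agrees, so the formula is equivalent.

Yes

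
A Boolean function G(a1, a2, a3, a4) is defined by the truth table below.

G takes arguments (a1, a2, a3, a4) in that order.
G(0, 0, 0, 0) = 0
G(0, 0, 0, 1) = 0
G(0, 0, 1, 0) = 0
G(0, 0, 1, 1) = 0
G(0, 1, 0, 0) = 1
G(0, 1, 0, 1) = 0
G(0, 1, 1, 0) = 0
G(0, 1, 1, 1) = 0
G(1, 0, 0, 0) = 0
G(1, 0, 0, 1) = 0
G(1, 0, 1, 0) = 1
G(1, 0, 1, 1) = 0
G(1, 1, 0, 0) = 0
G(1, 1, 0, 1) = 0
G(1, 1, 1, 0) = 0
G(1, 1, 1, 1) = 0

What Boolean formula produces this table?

G(a1, a2, a3, a4) = (((not a1 and a2) and not a3) and not a4) or (((a1 and not a2) and a3) and not a4)

G=1 on 2 inputs: (0,1,0,0), (1,0,1,0). Reading each as a conjunction of literals (¬a1·a2·¬a3·¬a4, a1·¬a2·a3·¬a4) and taking the OR gives the canonical DNF.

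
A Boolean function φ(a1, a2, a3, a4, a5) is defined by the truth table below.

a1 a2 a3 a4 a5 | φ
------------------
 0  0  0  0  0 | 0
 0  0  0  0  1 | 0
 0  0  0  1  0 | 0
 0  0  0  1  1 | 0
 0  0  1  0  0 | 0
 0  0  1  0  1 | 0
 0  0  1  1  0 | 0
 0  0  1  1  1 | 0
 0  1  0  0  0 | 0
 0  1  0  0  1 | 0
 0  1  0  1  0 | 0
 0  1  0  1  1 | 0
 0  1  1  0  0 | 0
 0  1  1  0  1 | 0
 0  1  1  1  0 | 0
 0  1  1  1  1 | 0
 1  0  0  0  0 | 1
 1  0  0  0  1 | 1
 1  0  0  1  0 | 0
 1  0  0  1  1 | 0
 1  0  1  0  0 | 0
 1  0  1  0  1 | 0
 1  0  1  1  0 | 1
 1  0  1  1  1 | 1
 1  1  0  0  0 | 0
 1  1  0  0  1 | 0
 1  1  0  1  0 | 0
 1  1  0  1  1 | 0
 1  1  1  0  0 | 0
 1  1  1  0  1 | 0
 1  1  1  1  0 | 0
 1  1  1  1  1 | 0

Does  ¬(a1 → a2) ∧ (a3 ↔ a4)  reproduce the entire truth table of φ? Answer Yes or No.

Test each input against both φ and the formula:
  a1=0, a2=0, a3=0, a4=0, a5=0: formula gives 0, φ = 0 ✓
  a1=0, a2=0, a3=0, a4=0, a5=1: formula gives 0, φ = 0 ✓
  a1=0, a2=0, a3=0, a4=1, a5=0: formula gives 0, φ = 0 ✓
  a1=0, a2=0, a3=0, a4=1, a5=1: formula gives 0, φ = 0 ✓
  …and likewise for the remaining 28 rows.
All 32 rows match — the expression computes φ exactly.

Yes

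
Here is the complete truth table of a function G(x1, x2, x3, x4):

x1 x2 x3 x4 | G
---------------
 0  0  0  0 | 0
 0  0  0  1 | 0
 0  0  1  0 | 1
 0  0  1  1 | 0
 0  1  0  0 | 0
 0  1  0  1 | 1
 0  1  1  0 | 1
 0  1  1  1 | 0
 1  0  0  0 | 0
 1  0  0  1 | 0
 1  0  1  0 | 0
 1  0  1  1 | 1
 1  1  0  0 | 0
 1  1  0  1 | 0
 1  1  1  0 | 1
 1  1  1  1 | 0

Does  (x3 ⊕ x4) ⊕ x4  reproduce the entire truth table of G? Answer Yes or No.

Test each input against both G and the formula:
  x1=0, x2=0, x3=0, x4=0: formula gives 0, G = 0 ✓
  x1=0, x2=0, x3=0, x4=1: formula gives 0, G = 0 ✓
  x1=0, x2=0, x3=1, x4=0: formula gives 1, G = 1 ✓
  x1=0, x2=0, x3=1, x4=1: formula gives 1, but G = 0 ✗
A single disagreement suffices: at (0,0,1,1) they differ, so the formula does not compute G.

No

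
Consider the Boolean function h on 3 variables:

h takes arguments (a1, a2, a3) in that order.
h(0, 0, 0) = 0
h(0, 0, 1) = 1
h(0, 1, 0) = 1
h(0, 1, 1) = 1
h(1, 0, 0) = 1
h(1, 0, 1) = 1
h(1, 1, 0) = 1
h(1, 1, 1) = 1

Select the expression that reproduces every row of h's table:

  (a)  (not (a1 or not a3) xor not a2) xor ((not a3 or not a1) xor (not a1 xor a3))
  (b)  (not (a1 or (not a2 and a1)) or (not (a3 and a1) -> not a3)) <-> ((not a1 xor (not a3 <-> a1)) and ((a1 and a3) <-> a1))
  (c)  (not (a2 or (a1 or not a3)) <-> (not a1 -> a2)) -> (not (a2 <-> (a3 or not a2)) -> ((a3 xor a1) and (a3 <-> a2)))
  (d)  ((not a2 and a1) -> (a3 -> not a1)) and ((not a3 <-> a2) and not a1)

c

(a) fails at (0,0,0): the formula yields 1, h is 0.
(b) fails at (0,0,0): the formula yields 1, h is 0.
(d) fails at (0,1,1): the formula yields 0, h is 1.
Only (c) survives; checking it on all 8 rows confirms it matches h.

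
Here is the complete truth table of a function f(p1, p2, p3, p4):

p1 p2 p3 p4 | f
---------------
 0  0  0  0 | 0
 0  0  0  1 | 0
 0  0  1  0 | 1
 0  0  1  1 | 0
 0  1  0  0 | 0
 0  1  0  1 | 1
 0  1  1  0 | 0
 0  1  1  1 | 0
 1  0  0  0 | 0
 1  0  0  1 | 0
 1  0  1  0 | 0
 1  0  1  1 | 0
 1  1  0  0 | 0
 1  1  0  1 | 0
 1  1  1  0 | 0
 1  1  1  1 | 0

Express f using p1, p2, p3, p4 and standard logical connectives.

The 1-rows are (0,0,1,0), (0,1,0,1). Each contributes one minterm — ¬p1·¬p2·p3·¬p4; ¬p1·p2·¬p3·p4 — and their disjunction is a sum-of-products form of f.

f(p1, p2, p3, p4) = (((p1' · p2') · p3) · p4') + (((p1' · p2) · p3') · p4)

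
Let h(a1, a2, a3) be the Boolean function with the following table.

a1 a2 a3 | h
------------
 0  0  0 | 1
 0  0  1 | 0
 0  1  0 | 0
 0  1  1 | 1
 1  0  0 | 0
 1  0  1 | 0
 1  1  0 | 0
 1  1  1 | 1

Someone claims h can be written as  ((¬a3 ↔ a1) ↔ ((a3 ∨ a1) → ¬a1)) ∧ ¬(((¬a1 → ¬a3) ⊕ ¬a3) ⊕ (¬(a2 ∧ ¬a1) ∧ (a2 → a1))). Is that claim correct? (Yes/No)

Check the formula against h row by row:
  a1=0, a2=0, a3=0: formula gives 0, but h = 1 ✗
Since they disagree at (0,0,0), the expression is not a correct formula for h.

No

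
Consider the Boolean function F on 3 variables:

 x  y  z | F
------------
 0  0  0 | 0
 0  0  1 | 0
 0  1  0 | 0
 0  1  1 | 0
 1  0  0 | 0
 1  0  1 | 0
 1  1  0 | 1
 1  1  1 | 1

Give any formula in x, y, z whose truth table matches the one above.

F(x, y, z) = ((x and y) and not z) or ((x and y) and z)

Collect the rows where F=1 — (1,1,0), (1,1,1) — and write one minterm per row: x·y·¬z, x·y·z. Their union (logical OR) reproduces the table exactly.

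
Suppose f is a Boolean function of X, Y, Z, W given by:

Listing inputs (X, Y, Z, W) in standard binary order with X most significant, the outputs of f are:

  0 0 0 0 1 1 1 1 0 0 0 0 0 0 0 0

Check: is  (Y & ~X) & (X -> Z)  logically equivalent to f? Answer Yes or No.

Yes

Check the formula against f row by row:
  X=0, Y=0, Z=0, W=0: formula gives 0, f = 0 ✓
  X=0, Y=0, Z=0, W=1: formula gives 0, f = 0 ✓
  X=0, Y=0, Z=1, W=0: formula gives 0, f = 0 ✓
  X=0, Y=0, Z=1, W=1: formula gives 0, f = 0 ✓
  … (the remaining 12 rows also agree.)
Every row agrees, so the formula is equivalent.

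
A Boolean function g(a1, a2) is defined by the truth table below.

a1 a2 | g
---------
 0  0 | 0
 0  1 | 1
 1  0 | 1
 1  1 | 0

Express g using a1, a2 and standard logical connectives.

The output is 1 exactly when an odd number of inputs are 1 — the 2-way XOR (parity).

g(a1, a2) = a1 XOR a2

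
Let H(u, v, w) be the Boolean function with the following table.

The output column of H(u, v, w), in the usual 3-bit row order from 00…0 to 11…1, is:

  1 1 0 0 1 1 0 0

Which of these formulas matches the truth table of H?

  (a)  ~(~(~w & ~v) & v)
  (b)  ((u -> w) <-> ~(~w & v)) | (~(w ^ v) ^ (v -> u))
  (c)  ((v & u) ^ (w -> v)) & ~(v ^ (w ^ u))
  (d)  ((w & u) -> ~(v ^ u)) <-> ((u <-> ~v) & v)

a

(b) fails at (0,1,1): the formula yields 1, H is 0.
(c) fails at (0,0,1): the formula yields 0, H is 1.
(d) fails at (0,0,0): the formula yields 0, H is 1.
That leaves (a). Evaluating it on every row reproduces the table of H exactly.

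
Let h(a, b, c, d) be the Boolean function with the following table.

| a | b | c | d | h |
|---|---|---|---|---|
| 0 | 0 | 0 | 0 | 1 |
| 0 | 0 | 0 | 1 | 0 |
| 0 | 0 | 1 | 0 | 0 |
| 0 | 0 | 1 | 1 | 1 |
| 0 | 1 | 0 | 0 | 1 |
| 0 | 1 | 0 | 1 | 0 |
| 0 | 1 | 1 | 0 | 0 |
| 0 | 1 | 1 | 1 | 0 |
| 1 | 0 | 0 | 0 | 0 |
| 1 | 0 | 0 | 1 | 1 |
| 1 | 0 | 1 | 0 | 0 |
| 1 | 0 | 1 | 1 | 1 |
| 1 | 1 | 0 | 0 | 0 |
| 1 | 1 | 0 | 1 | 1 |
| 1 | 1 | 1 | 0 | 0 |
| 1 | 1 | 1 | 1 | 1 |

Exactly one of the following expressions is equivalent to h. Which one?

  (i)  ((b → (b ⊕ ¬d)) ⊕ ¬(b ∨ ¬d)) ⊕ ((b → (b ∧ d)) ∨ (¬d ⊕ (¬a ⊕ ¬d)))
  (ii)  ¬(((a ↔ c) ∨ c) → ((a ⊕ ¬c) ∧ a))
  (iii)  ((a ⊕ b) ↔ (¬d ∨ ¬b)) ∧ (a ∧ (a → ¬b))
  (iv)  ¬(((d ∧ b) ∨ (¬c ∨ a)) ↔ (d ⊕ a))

iv

(i) disagrees with h on (0,0,0,0) (formula → 0, table → 1); rule it out.
(ii) disagrees with h on (0,0,0,1) (formula → 1, table → 0); rule it out.
(iii) disagrees with h on (0,0,0,0) (formula → 0, table → 1); rule it out.
Only (iv) survives; checking it on all 16 rows confirms it matches h.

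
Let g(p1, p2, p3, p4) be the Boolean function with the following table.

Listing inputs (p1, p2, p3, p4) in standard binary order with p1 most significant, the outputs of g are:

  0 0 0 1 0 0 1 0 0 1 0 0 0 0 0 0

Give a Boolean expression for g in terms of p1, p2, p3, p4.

g(p1, p2, p3, p4) = ((((NOT p1 AND NOT p2) AND p3) AND p4) OR (((NOT p1 AND p2) AND p3) AND NOT p4)) OR (((p1 AND NOT p2) AND NOT p3) AND p4)

Collect the rows where g=1 — (0,0,1,1), (0,1,1,0), (1,0,0,1) — and write one minterm per row: ¬p1·¬p2·p3·p4, ¬p1·p2·p3·¬p4, p1·¬p2·¬p3·p4. Their union (logical OR) reproduces the table exactly.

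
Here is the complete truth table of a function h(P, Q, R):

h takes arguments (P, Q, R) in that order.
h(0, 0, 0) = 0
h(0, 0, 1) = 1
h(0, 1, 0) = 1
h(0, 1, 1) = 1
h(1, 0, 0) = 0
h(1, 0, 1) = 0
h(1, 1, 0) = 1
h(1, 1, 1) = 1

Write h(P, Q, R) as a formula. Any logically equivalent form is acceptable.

h is 0 on only 3 rows — (0,0,0), (1,0,0), (1,0,1). Writing each as a minterm (¬P·¬Q·¬R, P·¬Q·¬R, P·¬Q·R) and OR-ing them characterizes exactly where h=0, so h is the negation of that disjunction.

h(P, Q, R) = ((((P' · Q') · R') + ((P · Q') · R')) + ((P · Q') · R))'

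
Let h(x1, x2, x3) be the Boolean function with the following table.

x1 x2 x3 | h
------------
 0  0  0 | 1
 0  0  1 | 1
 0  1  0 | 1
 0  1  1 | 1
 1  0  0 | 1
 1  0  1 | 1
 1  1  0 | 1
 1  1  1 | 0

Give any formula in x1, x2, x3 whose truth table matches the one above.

h(x1, x2, x3) = ~((x1 & x2) & x3)

The output is 0 only when every input is 1 — NAND of all inputs.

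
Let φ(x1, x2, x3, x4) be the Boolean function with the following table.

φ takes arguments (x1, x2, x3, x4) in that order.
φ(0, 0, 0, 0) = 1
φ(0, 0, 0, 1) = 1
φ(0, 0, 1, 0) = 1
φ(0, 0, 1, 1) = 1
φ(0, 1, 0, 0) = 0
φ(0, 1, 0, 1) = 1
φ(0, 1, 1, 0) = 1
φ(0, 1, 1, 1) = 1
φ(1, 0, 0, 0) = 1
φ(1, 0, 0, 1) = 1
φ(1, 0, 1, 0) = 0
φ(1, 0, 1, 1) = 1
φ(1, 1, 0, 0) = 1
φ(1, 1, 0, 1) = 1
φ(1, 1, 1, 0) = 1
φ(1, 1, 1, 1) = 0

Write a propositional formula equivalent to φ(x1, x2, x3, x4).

There are just 3 zero rows: (0,1,0,0), (1,0,1,0), (1,1,1,1). Their minterms are ¬x1·x2·¬x3·¬x4, x1·¬x2·x3·¬x4, x1·x2·x3·x4; the OR of those covers precisely the 0-outputs, and negating it yields φ.

φ(x1, x2, x3, x4) = (((((x1' · x2) · x3') · x4') + (((x1 · x2') · x3) · x4')) + (((x1 · x2) · x3) · x4))'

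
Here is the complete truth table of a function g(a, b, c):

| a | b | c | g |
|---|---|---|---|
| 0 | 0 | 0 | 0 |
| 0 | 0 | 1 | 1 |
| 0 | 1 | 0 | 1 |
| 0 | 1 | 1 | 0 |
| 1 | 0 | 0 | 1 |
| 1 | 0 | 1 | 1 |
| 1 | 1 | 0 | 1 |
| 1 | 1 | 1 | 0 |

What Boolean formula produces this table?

g(a, b, c) = ((((a' · b') · c') + ((a' · b) · c)) + ((a · b) · c))'

g is 0 on only 3 rows — (0,0,0), (0,1,1), (1,1,1). Writing each as a minterm (¬a·¬b·¬c, ¬a·b·c, a·b·c) and OR-ing them characterizes exactly where g=0, so g is the negation of that disjunction.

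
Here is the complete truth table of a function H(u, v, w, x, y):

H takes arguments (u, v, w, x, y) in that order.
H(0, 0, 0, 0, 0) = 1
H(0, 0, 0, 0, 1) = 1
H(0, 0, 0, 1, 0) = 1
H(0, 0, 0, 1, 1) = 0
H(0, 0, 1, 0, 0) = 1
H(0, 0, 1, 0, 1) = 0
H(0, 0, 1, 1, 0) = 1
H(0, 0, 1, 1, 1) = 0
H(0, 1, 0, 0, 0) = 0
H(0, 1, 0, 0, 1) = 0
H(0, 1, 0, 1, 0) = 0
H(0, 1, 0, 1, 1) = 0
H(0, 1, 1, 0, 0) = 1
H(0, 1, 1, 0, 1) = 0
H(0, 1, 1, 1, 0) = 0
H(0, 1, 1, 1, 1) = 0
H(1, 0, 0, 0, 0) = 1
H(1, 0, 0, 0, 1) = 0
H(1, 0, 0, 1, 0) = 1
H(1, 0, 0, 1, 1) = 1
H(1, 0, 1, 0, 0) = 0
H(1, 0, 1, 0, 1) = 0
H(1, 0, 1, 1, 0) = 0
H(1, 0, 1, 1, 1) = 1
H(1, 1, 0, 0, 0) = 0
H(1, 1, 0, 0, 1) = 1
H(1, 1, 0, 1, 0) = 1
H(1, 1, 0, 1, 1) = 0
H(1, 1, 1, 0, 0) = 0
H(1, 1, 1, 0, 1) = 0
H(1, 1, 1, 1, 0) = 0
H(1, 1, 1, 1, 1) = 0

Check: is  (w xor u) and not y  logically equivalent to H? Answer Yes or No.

Test each input against both H and the formula:
  u=0, v=0, w=0, x=0, y=0: formula gives 0, but H = 1 ✗
Since they disagree at (0,0,0,0,0), the expression is not a correct formula for H.

No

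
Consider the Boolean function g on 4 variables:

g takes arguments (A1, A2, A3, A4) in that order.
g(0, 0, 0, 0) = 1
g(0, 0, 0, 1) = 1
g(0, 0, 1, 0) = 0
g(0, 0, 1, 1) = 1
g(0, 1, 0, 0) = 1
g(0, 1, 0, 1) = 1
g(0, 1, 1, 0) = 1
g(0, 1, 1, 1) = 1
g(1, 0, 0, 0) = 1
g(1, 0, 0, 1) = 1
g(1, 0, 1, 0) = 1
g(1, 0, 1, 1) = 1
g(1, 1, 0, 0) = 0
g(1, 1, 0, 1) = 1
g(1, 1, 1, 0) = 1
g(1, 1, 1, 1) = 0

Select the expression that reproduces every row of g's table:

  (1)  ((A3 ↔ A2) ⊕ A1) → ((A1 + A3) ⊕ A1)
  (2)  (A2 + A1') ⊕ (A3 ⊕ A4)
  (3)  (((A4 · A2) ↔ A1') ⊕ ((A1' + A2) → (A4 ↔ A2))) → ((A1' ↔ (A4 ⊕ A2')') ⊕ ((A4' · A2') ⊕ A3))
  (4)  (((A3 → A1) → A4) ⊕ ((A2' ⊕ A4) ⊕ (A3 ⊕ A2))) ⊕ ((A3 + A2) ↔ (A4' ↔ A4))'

3

(1) disagrees with g on (0,0,0,0) (formula → 0, table → 1); rule it out.
(2) disagrees with g on (0,0,0,1) (formula → 0, table → 1); rule it out.
(4) disagrees with g on (0,1,0,0) (formula → 0, table → 1); rule it out.
Only (3) survives; checking it on all 16 rows confirms it matches g.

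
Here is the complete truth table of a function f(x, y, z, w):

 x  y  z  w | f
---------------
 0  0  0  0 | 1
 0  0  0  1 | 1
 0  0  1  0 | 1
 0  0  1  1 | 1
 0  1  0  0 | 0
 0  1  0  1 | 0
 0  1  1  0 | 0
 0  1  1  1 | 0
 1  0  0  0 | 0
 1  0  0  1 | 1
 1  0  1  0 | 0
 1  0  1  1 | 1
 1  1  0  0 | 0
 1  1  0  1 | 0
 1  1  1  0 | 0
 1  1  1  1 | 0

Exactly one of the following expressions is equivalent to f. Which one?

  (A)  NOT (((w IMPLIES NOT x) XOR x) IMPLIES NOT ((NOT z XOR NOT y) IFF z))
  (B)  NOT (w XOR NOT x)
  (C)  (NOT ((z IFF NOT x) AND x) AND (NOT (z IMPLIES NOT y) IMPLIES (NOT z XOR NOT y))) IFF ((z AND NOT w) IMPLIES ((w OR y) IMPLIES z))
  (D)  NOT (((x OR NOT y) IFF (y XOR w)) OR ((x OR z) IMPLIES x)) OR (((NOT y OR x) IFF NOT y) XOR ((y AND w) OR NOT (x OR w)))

(B) fails at (0,0,0,0): the formula yields 0, f is 1.
(C) fails at (0,1,0,0): the formula yields 1, f is 0.
(D) fails at (0,0,0,0): the formula yields 0, f is 1.
That leaves (A). Evaluating it on every row reproduces the table of f exactly.

A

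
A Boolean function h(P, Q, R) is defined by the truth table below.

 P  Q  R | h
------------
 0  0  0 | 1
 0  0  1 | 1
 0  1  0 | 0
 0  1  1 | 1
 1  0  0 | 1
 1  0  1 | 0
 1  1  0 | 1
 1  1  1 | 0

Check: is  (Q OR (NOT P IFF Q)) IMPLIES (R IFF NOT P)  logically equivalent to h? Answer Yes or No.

Evaluate (Q OR (NOT P IFF Q)) IMPLIES (R IFF NOT P) on each row and compare to h:
  P=0, Q=0, R=0: formula gives 1, h = 1 ✓
  P=0, Q=0, R=1: formula gives 1, h = 1 ✓
  P=0, Q=1, R=0: formula gives 0, h = 0 ✓
  P=0, Q=1, R=1: formula gives 1, h = 1 ✓
  P=1, Q=0, R=0: formula gives 1, h = 1 ✓
  … (the remaining 3 rows also agree.)
Every row agrees, so the formula is equivalent.

Yes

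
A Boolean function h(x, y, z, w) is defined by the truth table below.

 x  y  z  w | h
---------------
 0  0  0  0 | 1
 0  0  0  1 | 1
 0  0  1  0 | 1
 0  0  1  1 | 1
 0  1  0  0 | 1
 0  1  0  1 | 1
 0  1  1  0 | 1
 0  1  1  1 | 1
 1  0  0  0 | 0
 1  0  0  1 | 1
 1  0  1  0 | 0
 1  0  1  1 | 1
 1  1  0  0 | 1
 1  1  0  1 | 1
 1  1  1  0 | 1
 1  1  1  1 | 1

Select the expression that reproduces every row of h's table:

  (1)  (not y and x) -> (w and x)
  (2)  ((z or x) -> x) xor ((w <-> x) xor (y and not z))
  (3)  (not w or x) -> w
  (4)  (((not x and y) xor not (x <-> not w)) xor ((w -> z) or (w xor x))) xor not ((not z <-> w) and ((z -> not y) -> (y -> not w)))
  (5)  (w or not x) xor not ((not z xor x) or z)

1

(2) disagrees with h on (0,0,0,0) (formula → 0, table → 1); rule it out.
(3) disagrees with h on (0,0,0,0) (formula → 0, table → 1); rule it out.
(4) disagrees with h on (0,0,1,0) (formula → 0, table → 1); rule it out.
(5) disagrees with h on (1,0,0,0) (formula → 1, table → 0); rule it out.
Only (1) survives; checking it on all 16 rows confirms it matches h.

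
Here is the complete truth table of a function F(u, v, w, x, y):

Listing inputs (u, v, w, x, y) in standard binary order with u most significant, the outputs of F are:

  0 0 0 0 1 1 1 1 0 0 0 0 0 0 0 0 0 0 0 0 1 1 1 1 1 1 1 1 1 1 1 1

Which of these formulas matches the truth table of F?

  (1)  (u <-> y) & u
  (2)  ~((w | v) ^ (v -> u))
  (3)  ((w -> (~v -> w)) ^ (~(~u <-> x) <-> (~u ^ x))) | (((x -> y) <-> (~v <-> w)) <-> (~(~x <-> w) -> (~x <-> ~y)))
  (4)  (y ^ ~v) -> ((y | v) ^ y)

(1): at (0,0,1,0,0) it gives 0, but F = 1 — eliminated.
(3): at (0,0,0,0,1) it gives 1, but F = 0 — eliminated.
(4): at (0,0,0,0,1) it gives 1, but F = 0 — eliminated.
Only (2) survives; checking it on all 32 rows confirms it matches F.

2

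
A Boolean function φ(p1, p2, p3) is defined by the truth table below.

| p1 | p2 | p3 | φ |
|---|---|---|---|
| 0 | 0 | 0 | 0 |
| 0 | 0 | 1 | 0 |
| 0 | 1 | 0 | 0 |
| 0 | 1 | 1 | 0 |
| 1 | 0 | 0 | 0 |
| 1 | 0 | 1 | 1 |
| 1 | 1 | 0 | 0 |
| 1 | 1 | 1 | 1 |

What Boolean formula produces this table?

Collect the rows where φ=1 — (1,0,1), (1,1,1) — and write one minterm per row: p1·¬p2·p3, p1·p2·p3. Their union (logical OR) reproduces the table exactly.

φ(p1, p2, p3) = ((p1 and not p2) and p3) or ((p1 and p2) and p3)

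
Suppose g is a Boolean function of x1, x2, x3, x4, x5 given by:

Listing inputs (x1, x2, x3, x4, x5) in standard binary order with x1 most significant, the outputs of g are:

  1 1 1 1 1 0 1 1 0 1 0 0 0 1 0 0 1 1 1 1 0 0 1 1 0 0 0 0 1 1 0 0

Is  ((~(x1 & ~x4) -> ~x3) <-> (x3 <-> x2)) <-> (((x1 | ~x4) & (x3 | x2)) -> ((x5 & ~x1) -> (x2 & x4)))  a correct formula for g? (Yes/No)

Yes

Test each input against both g and the formula:
  x1=0, x2=0, x3=0, x4=0, x5=0: formula gives 1, g = 1 ✓
  x1=0, x2=0, x3=0, x4=0, x5=1: formula gives 1, g = 1 ✓
  x1=0, x2=0, x3=0, x4=1, x5=0: formula gives 1, g = 1 ✓
  x1=0, x2=0, x3=0, x4=1, x5=1: formula gives 1, g = 1 ✓
  …and likewise for the remaining 28 rows.
All 32 rows match — the expression computes g exactly.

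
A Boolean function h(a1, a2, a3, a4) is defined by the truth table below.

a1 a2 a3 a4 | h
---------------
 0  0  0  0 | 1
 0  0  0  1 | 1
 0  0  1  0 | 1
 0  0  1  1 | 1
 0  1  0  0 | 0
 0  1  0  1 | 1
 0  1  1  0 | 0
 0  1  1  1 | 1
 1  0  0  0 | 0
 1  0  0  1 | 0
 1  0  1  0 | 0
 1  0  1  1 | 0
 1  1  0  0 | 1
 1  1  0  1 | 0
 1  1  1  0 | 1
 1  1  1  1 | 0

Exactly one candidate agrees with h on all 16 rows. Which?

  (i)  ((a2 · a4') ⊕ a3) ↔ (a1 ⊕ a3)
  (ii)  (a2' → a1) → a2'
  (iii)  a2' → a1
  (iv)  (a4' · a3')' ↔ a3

(ii) disagrees with h on (0,1,0,1) (formula → 0, table → 1); rule it out.
(iii) disagrees with h on (0,0,0,0) (formula → 0, table → 1); rule it out.
(iv) disagrees with h on (0,0,0,1) (formula → 0, table → 1); rule it out.
That leaves (i). Evaluating it on every row reproduces the table of h exactly.

i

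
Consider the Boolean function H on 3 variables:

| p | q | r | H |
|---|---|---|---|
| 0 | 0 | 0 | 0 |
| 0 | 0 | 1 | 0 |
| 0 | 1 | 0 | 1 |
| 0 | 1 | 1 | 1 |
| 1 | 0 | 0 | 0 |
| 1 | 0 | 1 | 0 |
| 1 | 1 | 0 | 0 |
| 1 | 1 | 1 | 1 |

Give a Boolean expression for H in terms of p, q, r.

H(p, q, r) = (((not p and q) and not r) or ((not p and q) and r)) or ((p and q) and r)

The 1-rows are (0,1,0), (0,1,1), (1,1,1). Each contributes one minterm — ¬p·q·¬r; ¬p·q·r; p·q·r — and their disjunction is a sum-of-products form of H.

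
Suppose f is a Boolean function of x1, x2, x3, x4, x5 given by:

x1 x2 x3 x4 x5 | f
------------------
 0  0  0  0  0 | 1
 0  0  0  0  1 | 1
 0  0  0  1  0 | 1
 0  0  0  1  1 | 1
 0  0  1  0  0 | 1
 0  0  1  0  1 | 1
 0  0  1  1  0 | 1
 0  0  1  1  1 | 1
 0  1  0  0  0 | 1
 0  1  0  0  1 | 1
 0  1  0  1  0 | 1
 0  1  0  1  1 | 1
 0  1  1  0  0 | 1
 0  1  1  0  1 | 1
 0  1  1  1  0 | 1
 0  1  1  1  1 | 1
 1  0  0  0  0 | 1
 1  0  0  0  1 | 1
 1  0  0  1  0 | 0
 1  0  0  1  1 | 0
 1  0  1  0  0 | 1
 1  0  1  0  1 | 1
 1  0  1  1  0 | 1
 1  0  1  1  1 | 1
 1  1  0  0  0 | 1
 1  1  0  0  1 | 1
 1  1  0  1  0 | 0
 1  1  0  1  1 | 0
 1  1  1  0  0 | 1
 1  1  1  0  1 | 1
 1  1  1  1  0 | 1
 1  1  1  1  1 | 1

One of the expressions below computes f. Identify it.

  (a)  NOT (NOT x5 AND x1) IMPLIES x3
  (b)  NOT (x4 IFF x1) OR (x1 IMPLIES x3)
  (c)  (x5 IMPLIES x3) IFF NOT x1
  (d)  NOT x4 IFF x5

(a) disagrees with f on (0,0,0,0,0) (formula → 0, table → 1); rule it out.
(c) disagrees with f on (0,0,0,0,1) (formula → 0, table → 1); rule it out.
(d) disagrees with f on (0,0,0,0,0) (formula → 0, table → 1); rule it out.
That leaves (b). Evaluating it on every row reproduces the table of f exactly.

b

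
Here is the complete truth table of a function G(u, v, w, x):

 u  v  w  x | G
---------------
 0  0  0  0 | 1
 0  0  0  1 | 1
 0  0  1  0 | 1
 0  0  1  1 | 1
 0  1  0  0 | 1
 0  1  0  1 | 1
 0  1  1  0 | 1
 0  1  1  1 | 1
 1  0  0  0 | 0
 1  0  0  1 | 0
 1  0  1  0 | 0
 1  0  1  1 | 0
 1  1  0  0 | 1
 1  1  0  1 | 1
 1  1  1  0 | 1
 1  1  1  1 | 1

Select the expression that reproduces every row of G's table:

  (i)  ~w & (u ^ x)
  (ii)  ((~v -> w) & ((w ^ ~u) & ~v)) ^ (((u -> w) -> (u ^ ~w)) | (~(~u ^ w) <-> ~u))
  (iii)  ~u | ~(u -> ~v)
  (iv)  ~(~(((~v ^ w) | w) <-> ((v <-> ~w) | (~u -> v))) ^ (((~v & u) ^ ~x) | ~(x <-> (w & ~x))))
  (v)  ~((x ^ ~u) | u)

iii

(i) fails at (0,0,0,0): the formula yields 0, G is 1.
(ii) fails at (1,0,0,0): the formula yields 1, G is 0.
(iv) fails at (0,0,1,0): the formula yields 0, G is 1.
(v) fails at (0,0,0,0): the formula yields 0, G is 1.
Only (iii) survives; checking it on all 16 rows confirms it matches G.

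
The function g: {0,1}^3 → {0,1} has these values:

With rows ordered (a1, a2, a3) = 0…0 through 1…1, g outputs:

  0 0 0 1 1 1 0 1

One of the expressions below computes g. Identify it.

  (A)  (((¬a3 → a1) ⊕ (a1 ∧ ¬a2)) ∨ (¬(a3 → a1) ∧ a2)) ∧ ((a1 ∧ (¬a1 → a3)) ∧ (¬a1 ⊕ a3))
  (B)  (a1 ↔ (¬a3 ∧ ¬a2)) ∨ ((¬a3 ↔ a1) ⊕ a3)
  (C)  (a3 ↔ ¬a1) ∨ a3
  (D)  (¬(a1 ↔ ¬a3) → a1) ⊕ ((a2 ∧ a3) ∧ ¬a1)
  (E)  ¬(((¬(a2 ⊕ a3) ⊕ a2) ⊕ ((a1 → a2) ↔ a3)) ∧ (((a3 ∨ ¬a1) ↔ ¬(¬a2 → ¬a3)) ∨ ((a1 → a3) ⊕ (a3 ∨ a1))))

E

(A): at (0,1,1) it gives 0, but g = 1 — eliminated.
(B): at (0,0,1) it gives 1, but g = 0 — eliminated.
(C): at (0,0,1) it gives 1, but g = 0 — eliminated.
(D): at (0,0,1) it gives 1, but g = 0 — eliminated.
(E) is the remaining candidate, and it agrees with g on all 8 inputs.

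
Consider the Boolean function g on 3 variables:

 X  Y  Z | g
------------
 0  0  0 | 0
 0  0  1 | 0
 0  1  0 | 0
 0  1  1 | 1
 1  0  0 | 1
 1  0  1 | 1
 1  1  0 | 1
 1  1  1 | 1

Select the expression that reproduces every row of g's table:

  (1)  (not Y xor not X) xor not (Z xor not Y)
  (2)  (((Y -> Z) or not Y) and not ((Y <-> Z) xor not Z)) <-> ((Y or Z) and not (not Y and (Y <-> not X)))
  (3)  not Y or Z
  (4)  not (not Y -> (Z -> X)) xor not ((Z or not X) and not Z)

4

(1) fails at (0,0,1): the formula yields 1, g is 0.
(2) fails at (0,0,1): the formula yields 1, g is 0.
(3) fails at (0,0,0): the formula yields 1, g is 0.
Only (4) survives; checking it on all 8 rows confirms it matches g.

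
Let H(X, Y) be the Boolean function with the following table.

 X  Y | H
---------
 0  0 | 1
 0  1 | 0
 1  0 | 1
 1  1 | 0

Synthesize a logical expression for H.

Collect the rows where H=1 — (0,0), (1,0) — and write one minterm per row: ¬X·¬Y, X·¬Y. Their union (logical OR) reproduces the table exactly.

H(X, Y) = (¬X ∧ ¬Y) ∨ (X ∧ ¬Y)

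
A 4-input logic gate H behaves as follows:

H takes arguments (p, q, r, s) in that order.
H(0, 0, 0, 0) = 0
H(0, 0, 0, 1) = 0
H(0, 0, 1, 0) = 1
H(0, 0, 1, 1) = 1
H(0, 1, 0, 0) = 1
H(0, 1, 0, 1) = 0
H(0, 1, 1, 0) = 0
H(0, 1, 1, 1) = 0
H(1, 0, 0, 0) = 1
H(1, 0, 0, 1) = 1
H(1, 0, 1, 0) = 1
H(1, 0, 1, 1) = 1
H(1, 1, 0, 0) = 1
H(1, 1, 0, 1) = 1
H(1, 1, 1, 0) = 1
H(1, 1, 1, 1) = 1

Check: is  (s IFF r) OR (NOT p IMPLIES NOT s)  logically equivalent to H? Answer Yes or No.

Check the formula against H row by row:
  p=0, q=0, r=0, s=0: formula gives 1, but H = 0 ✗
Row (0,0,0,0) is a counterexample, so the formula is not equivalent to H.

No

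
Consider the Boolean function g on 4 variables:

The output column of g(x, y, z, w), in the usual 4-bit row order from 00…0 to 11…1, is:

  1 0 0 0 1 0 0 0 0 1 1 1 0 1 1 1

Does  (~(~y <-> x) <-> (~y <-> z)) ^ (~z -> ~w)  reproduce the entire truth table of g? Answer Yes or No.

Check the formula against g row by row:
  x=0, y=0, z=0, w=0: formula gives 1, g = 1 ✓
  x=0, y=0, z=0, w=1: formula gives 0, g = 0 ✓
  x=0, y=0, z=1, w=0: formula gives 0, g = 0 ✓
  x=0, y=0, z=1, w=1: formula gives 0, g = 0 ✓
  … (the remaining 12 rows also agree.)
Every row agrees, so the formula is equivalent.

Yes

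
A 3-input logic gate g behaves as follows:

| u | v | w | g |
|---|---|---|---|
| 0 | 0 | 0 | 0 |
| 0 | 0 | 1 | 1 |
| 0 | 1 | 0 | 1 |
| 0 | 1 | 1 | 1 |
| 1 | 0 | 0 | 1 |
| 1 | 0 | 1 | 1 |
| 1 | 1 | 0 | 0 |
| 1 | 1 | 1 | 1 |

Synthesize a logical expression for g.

The 0-rows are (0,0,0), (1,1,0). Take each as a conjunction (¬u·¬v·¬w, u·v·¬w), form their disjunction, and complement — that gives a formula that is 1 everywhere g is.

g(u, v, w) = (((u' · v') · w') + ((u · v) · w'))'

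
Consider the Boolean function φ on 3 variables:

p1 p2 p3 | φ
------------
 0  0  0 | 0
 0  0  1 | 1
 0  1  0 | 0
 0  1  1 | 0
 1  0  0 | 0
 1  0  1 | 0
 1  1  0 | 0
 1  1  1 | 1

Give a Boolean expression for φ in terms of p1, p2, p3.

Collect the rows where φ=1 — (0,0,1), (1,1,1) — and write one minterm per row: ¬p1·¬p2·p3, p1·p2·p3. Their union (logical OR) reproduces the table exactly.

φ(p1, p2, p3) = ((~p1 & ~p2) & p3) | ((p1 & p2) & p3)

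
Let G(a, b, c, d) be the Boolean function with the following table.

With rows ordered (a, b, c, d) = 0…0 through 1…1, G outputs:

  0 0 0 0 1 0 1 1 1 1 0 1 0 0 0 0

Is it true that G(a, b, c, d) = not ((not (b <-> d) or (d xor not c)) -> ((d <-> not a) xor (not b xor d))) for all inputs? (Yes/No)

Evaluate not ((not (b <-> d) or (d xor not c)) -> ((d <-> not a) xor (not b xor d))) on each row and compare to G:
  a=0, b=0, c=0, d=0: formula gives 0, G = 0 ✓
  a=0, b=0, c=0, d=1: formula gives 0, G = 0 ✓
  a=0, b=0, c=1, d=0: formula gives 0, G = 0 ✓
  a=0, b=0, c=1, d=1: formula gives 0, G = 0 ✓
  …and likewise for the remaining 12 rows.
No disagreement on any input; they are logically equivalent.

Yes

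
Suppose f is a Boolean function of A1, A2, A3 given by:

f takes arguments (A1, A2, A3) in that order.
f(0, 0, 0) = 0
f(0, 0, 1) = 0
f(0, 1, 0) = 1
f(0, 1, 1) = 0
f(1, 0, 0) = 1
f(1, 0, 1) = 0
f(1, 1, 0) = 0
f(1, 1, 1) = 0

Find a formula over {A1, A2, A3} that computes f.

The 1-rows are (0,1,0), (1,0,0). Each contributes one minterm — ¬A1·A2·¬A3; A1·¬A2·¬A3 — and their disjunction is a sum-of-products form of f.

f(A1, A2, A3) = ((~A1 & A2) & ~A3) | ((A1 & ~A2) & ~A3)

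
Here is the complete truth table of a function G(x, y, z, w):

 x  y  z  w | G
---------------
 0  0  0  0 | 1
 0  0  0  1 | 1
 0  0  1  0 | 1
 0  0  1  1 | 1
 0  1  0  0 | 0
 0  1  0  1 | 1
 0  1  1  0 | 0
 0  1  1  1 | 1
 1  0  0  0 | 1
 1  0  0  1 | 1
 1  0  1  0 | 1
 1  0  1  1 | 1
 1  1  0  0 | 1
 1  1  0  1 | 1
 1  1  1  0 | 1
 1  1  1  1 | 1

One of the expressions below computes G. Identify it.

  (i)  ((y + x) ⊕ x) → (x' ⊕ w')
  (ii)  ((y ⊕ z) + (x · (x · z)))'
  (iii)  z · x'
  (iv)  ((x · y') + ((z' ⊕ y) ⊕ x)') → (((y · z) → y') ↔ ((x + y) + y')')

i

(ii) fails at (0,0,1,0): the formula yields 0, G is 1.
(iii) fails at (0,0,0,0): the formula yields 0, G is 1.
(iv) fails at (0,0,1,0): the formula yields 0, G is 1.
Only (i) survives; checking it on all 16 rows confirms it matches G.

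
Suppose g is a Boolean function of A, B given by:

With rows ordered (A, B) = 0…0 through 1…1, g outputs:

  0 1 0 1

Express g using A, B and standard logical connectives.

The output simply equals B.

g(A, B) = B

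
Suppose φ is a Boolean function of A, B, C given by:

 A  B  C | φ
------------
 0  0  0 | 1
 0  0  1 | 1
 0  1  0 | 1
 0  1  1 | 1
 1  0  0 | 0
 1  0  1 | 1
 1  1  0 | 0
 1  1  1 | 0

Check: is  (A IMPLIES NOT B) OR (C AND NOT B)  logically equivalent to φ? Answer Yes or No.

Check the formula against φ row by row:
  A=0, B=0, C=0: formula gives 1, φ = 1 ✓
  A=0, B=0, C=1: formula gives 1, φ = 1 ✓
  A=0, B=1, C=0: formula gives 1, φ = 1 ✓
  A=0, B=1, C=1: formula gives 1, φ = 1 ✓
  A=1, B=0, C=0: formula gives 1, but φ = 0 ✗
Row (1,0,0) is a counterexample, so the formula is not equivalent to φ.

No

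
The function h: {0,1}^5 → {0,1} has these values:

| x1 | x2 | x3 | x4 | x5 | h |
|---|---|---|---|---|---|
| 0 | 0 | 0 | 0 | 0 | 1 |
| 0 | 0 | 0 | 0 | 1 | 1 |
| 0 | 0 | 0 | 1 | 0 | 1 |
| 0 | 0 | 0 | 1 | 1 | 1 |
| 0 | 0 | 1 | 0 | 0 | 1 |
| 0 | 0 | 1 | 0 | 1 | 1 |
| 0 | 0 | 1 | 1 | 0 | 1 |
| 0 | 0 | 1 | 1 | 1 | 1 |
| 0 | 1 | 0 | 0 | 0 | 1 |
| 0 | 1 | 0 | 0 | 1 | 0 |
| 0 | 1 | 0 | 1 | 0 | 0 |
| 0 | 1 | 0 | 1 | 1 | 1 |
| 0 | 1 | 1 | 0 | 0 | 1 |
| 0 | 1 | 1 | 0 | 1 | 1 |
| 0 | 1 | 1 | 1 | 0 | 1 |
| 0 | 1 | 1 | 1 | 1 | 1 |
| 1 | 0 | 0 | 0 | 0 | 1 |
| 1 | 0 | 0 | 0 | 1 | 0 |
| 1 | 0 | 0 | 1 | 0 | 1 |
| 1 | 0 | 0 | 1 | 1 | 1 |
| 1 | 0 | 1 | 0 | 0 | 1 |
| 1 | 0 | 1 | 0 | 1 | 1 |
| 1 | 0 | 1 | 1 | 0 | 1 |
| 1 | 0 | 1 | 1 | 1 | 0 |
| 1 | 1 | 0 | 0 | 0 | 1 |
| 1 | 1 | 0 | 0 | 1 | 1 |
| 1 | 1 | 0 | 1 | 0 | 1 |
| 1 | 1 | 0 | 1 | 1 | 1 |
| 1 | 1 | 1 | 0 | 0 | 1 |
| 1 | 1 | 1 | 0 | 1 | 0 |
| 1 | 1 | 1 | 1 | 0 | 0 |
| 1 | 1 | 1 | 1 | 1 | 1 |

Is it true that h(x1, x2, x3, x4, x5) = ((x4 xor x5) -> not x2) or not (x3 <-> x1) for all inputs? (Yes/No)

No

Test each input against both h and the formula:
  x1=0, x2=0, x3=0, x4=0, x5=0: formula gives 1, h = 1 ✓
  x1=0, x2=0, x3=0, x4=0, x5=1: formula gives 1, h = 1 ✓
  x1=0, x2=0, x3=0, x4=1, x5=0: formula gives 1, h = 1 ✓
  x1=0, x2=0, x3=0, x4=1, x5=1: formula gives 1, h = 1 ✓
  …
  x1=1, x2=0, x3=0, x4=0, x5=1: formula gives 1, but h = 0 ✗
Since they disagree at (1,0,0,0,1), the expression is not a correct formula for h.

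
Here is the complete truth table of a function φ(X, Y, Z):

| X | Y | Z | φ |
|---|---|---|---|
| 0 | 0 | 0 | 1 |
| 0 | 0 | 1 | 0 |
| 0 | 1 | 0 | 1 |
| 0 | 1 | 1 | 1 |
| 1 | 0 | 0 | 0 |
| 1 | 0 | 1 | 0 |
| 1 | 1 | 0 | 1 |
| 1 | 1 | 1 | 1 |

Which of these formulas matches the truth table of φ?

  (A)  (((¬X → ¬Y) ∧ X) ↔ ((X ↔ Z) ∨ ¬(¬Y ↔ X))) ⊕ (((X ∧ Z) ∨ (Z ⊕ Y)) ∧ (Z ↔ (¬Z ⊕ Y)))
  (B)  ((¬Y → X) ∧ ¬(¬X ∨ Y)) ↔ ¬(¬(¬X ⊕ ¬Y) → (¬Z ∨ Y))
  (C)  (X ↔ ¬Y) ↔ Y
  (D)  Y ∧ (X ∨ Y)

(A) disagrees with φ on (0,0,0) (formula → 0, table → 1); rule it out.
(C) disagrees with φ on (0,0,1) (formula → 1, table → 0); rule it out.
(D) disagrees with φ on (0,0,0) (formula → 0, table → 1); rule it out.
That leaves (B). Evaluating it on every row reproduces the table of φ exactly.

B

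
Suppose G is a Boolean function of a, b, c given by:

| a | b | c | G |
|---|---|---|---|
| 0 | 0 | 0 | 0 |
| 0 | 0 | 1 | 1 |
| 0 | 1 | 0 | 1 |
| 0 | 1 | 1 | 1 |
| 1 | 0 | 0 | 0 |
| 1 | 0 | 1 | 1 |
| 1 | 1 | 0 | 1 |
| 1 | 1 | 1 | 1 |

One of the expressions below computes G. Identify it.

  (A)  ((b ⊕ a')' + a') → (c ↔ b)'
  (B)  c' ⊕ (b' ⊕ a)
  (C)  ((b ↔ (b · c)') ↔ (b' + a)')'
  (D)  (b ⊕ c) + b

D

(A): at (0,1,1) it gives 0, but G = 1 — eliminated.
(B): at (0,1,1) it gives 0, but G = 1 — eliminated.
(C): at (0,0,1) it gives 0, but G = 1 — eliminated.
Only (D) survives; checking it on all 8 rows confirms it matches G.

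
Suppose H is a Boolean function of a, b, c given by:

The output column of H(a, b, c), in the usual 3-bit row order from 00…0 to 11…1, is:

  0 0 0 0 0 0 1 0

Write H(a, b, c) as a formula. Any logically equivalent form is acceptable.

H(a, b, c) = (a ∧ b) ∧ ¬c

Only row (1,1,0) gives 1. That row's minterm a·b·¬c is H directly.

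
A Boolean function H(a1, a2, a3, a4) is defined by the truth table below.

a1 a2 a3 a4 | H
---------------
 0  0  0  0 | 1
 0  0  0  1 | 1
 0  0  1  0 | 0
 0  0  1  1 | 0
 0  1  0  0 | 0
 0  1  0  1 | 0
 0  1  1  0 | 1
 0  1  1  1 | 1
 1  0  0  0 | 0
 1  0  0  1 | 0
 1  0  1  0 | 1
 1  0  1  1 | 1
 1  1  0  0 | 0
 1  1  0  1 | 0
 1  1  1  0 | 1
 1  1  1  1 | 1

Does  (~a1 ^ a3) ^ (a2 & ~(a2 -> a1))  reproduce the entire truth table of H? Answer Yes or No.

Yes

Test each input against both H and the formula:
  a1=0, a2=0, a3=0, a4=0: formula gives 1, H = 1 ✓
  a1=0, a2=0, a3=0, a4=1: formula gives 1, H = 1 ✓
  a1=0, a2=0, a3=1, a4=0: formula gives 0, H = 0 ✓
  a1=0, a2=0, a3=1, a4=1: formula gives 0, H = 0 ✓
  …and likewise for the remaining 12 rows.
Every row agrees, so the formula is equivalent.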